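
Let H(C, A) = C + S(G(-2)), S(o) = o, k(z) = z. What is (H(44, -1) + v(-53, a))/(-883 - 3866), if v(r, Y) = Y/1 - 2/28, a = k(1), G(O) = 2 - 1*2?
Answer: -629/66486 ≈ -0.0094606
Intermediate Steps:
G(O) = 0 (G(O) = 2 - 2 = 0)
a = 1
v(r, Y) = -1/14 + Y (v(r, Y) = Y*1 - 2*1/28 = Y - 1/14 = -1/14 + Y)
H(C, A) = C (H(C, A) = C + 0 = C)
(H(44, -1) + v(-53, a))/(-883 - 3866) = (44 + (-1/14 + 1))/(-883 - 3866) = (44 + 13/14)/(-4749) = (629/14)*(-1/4749) = -629/66486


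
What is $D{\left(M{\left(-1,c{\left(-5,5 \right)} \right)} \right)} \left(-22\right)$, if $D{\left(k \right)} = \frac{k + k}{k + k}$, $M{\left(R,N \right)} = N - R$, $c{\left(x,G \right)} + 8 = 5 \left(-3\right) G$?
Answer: $-22$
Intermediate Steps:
$c{\left(x,G \right)} = -8 - 15 G$ ($c{\left(x,G \right)} = -8 + 5 \left(-3\right) G = -8 - 15 G$)
$D{\left(k \right)} = 1$ ($D{\left(k \right)} = \frac{2 k}{2 k} = 2 k \frac{1}{2 k} = 1$)
$D{\left(M{\left(-1,c{\left(-5,5 \right)} \right)} \right)} \left(-22\right) = 1 \left(-22\right) = -22$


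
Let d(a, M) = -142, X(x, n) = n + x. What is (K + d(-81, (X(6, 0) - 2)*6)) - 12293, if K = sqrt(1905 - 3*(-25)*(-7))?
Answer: -12435 + 2*sqrt(345) ≈ -12398.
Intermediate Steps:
K = 2*sqrt(345) (K = sqrt(1905 + 75*(-7)) = sqrt(1905 - 525) = sqrt(1380) = 2*sqrt(345) ≈ 37.148)
(K + d(-81, (X(6, 0) - 2)*6)) - 12293 = (2*sqrt(345) - 142) - 12293 = (-142 + 2*sqrt(345)) - 12293 = -12435 + 2*sqrt(345)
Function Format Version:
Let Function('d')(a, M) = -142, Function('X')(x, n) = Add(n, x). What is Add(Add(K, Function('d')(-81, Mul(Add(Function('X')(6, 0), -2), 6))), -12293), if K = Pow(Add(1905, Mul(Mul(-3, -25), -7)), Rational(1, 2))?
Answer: Add(-12435, Mul(2, Pow(345, Rational(1, 2)))) ≈ -12398.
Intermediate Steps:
K = Mul(2, Pow(345, Rational(1, 2))) (K = Pow(Add(1905, Mul(75, -7)), Rational(1, 2)) = Pow(Add(1905, -525), Rational(1, 2)) = Pow(1380, Rational(1, 2)) = Mul(2, Pow(345, Rational(1, 2))) ≈ 37.148)
Add(Add(K, Function('d')(-81, Mul(Add(Function('X')(6, 0), -2), 6))), -12293) = Add(Add(Mul(2, Pow(345, Rational(1, 2))), -142), -12293) = Add(Add(-142, Mul(2, Pow(345, Rational(1, 2)))), -12293) = Add(-12435, Mul(2, Pow(345, Rational(1, 2))))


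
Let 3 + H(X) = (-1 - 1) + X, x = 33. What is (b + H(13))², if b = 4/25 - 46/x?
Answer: 31158724/680625 ≈ 45.780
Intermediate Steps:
H(X) = -5 + X (H(X) = -3 + ((-1 - 1) + X) = -3 + (-2 + X) = -5 + X)
b = -1018/825 (b = 4/25 - 46/33 = -1018/825 ≈ -1.2339)
(b + H(13))² = (-1018/825 + (-5 + 13))² = (-1018/825 + 8)² = (5582/825)² = 31158724/680625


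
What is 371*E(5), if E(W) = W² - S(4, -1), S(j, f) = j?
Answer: 7791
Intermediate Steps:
E(W) = -4 + W² (E(W) = W² - 1*4 = W² - 4 = -4 + W²)
371*E(5) = 371*(-4 + 5²) = 371*(-4 + 25) = 371*21 = 7791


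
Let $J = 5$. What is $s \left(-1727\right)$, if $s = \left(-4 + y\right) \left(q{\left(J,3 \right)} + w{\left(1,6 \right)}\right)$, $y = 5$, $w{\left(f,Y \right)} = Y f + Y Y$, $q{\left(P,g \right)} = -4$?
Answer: $-65626$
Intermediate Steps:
$w{\left(f,Y \right)} = Y^{2} + Y f$ ($w{\left(f,Y \right)} = Y f + Y^{2} = Y^{2} + Y f$)
$s = 38$ ($s = \left(-4 + 5\right) \left(-4 + 6 \left(6 + 1\right)\right) = 1 \left(-4 + 6 \cdot 7\right) = 1 \left(-4 + 42\right) = 1 \cdot 38 = 38$)
$s \left(-1727\right) = 38 \left(-1727\right) = -65626$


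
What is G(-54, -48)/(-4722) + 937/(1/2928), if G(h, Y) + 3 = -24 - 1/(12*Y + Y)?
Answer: 8083905659855/2946528 ≈ 2.7435e+6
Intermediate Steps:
G(h, Y) = -27 - 1/(13*Y) (G(h, Y) = -3 + (-24 - 1/(12*Y + Y)) = -3 + (-24 - 1/(13*Y)) = -27 - 1/(13*Y))
G(-54, -48)/(-4722) + 937/(1/2928) = (-27 - 1/13/(-48))/(-4722) + 937/(1/2928) = (-27 - 1/13*(-1/48))*(-1/4722) + 937/(1/2928) = (-27 + 1/624)*(-1/4722) + 937*2928 = -16847/624*(-1/4722) + 2743536 = 16847/2946528 + 2743536 = 8083905659855/2946528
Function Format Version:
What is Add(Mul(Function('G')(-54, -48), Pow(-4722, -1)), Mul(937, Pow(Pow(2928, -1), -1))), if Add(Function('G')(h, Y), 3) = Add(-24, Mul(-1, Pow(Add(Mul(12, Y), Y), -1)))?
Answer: Rational(8083905659855, 2946528) ≈ 2.7435e+6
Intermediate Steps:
Function('G')(h, Y) = Add(-27, Mul(Rational(-1, 13), Pow(Y, -1))) (Function('G')(h, Y) = Add(-3, Add(-24, Mul(-1, Pow(Add(Mul(12, Y), Y), -1)))) = Add(-3, Add(-24, Mul(-1, Pow(Mul(13, Y), -1)))) = Add(-3, Add(-24, Mul(-1, Mul(Rational(1, 13), Pow(Y, -1))))) = Add(-3, Add(-24, Mul(Rational(-1, 13), Pow(Y, -1)))) = Add(-27, Mul(Rational(-1, 13), Pow(Y, -1))))
Add(Mul(Function('G')(-54, -48), Pow(-4722, -1)), Mul(937, Pow(Pow(2928, -1), -1))) = Add(Mul(Add(-27, Mul(Rational(-1, 13), Pow(-48, -1))), Pow(-4722, -1)), Mul(937, Pow(Pow(2928, -1), -1))) = Add(Mul(Add(-27, Mul(Rational(-1, 13), Rational(-1, 48))), Rational(-1, 4722)), Mul(937, Pow(Rational(1, 2928), -1))) = Add(Mul(Add(-27, Rational(1, 624)), Rational(-1, 4722)), Mul(937, 2928)) = Add(Mul(Rational(-16847, 624), Rational(-1, 4722)), 2743536) = Add(Rational(16847, 2946528), 2743536) = Rational(8083905659855, 2946528)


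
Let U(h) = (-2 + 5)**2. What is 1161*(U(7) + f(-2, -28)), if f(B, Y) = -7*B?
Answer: 26703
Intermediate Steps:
U(h) = 9 (U(h) = 3**2 = 9)
1161*(U(7) + f(-2, -28)) = 1161*(9 - 7*(-2)) = 1161*(9 + 14) = 1161*23 = 26703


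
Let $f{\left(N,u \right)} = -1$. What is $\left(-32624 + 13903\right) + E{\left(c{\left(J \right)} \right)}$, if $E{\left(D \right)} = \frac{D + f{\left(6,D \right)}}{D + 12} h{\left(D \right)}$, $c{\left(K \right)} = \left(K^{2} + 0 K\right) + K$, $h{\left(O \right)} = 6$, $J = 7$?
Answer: $- \frac{636349}{34} \approx -18716.0$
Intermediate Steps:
$c{\left(K \right)} = K + K^{2}$ ($c{\left(K \right)} = \left(K^{2} + 0\right) + K = K^{2} + K = K + K^{2}$)
$E{\left(D \right)} = \frac{6 \left(-1 + D\right)}{12 + D}$ ($E{\left(D \right)} = \frac{D - 1}{D + 12} \cdot 6 = \frac{-1 + D}{12 + D} 6 = \frac{6 \left(-1 + D\right)}{12 + D}$)
$\left(-32624 + 13903\right) + E{\left(c{\left(J \right)} \right)} = \left(-32624 + 13903\right) + \frac{6 \left(-1 + 7 \left(1 + 7\right)\right)}{12 + 7 \left(1 + 7\right)} = -18721 + \frac{6 \left(-1 + 7 \cdot 8\right)}{12 + 7 \cdot 8} = -18721 + \frac{6 \left(-1 + 56\right)}{12 + 56} = -18721 + 6 \cdot \frac{1}{68} \cdot 55 = -18721 + \frac{165}{34} = - \frac{636349}{34}$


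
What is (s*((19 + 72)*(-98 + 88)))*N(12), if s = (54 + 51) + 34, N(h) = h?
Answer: -1517880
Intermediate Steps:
s = 139 (s = 105 + 34 = 139)
(s*((19 + 72)*(-98 + 88)))*N(12) = (139*((19 + 72)*(-98 + 88)))*12 = (139*(91*(-10)))*12 = (139*(-910))*12 = -126490*12 = -1517880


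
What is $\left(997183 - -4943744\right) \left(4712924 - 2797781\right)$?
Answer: $11377724757561$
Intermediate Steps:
$\left(997183 - -4943744\right) \left(4712924 - 2797781\right) = \left(997183 + 4943744\right) 1915143 = 5940927 \cdot 1915143 = 11377724757561$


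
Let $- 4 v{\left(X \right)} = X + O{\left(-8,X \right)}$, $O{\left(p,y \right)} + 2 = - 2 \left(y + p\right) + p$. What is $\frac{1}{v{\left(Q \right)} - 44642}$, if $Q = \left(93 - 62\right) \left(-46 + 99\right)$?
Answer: $- \frac{4}{176931} \approx -2.2608 \cdot 10^{-5}$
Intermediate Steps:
$O{\left(p,y \right)} = -2 - p - 2 y$ ($O{\left(p,y \right)} = -2 + \left(- 2 \left(y + p\right) + p\right) = -2 + \left(- 2 \left(p + y\right) + p\right) = -2 + \left(\left(- 2 p - 2 y\right) + p\right) = -2 - \left(p + 2 y\right) = -2 - p - 2 y$)
$Q = 1643$ ($Q = 31 \cdot 53 = 1643$)
$v{\left(X \right)} = - \frac{3}{2} + \frac{X}{4}$ ($v{\left(X \right)} = - \frac{X - \left(-6 + 2 X\right)}{4} = - \frac{6 - X}{4} = - \frac{3}{2} + \frac{X}{4}$)
$\frac{1}{v{\left(Q \right)} - 44642} = \frac{1}{\left(- \frac{3}{2} + \frac{1}{4} \cdot 1643\right) - 44642} = \frac{1}{\left(- \frac{3}{2} + \frac{1643}{4}\right) - 44642} = \frac{1}{\frac{1637}{4} - 44642} = \frac{1}{- \frac{176931}{4}} = - \frac{4}{176931}$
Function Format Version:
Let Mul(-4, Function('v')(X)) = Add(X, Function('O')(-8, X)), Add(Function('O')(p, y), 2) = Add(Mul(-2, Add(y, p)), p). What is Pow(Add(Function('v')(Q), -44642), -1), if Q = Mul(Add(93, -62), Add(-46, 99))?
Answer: Rational(-4, 176931) ≈ -2.2608e-5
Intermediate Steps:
Function('O')(p, y) = Add(-2, Mul(-1, p), Mul(-2, y)) (Function('O')(p, y) = Add(-2, Add(Mul(-2, Add(y, p)), p)) = Add(-2, Add(Mul(-2, Add(p, y)), p)) = Add(-2, Add(Add(Mul(-2, p), Mul(-2, y)), p)) = Add(-2, Add(Mul(-1, p), Mul(-2, y))) = Add(-2, Mul(-1, p), Mul(-2, y)))
Q = 1643 (Q = Mul(31, 53) = 1643)
Function('v')(X) = Add(Rational(-3, 2), Mul(Rational(1, 4), X)) (Function('v')(X) = Mul(Rational(-1, 4), Add(X, Add(-2, Mul(-1, -8), Mul(-2, X)))) = Mul(Rational(-1, 4), Add(X, Add(-2, 8, Mul(-2, X)))) = Mul(Rational(-1, 4), Add(X, Add(6, Mul(-2, X)))) = Mul(Rational(-1, 4), Add(6, Mul(-1, X))) = Add(Rational(-3, 2), Mul(Rational(1, 4), X)))
Pow(Add(Function('v')(Q), -44642), -1) = Pow(Add(Add(Rational(-3, 2), Mul(Rational(1, 4), 1643)), -44642), -1) = Pow(Add(Add(Rational(-3, 2), Rational(1643, 4)), -44642), -1) = Pow(Add(Rational(1637, 4), -44642), -1) = Pow(Rational(-176931, 4), -1) = Rational(-4, 176931)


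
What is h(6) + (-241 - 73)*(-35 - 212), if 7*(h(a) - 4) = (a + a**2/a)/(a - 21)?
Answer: 2714666/35 ≈ 77562.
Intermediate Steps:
h(a) = 4 + 2*a/(7*(-21 + a)) (h(a) = 4 + ((a + a**2/a)/(a - 21))/7 = 4 + ((a + a)/(-21 + a))/7 = 4 + ((2*a)/(-21 + a))/7 = 4 + (2*a/(-21 + a))/7 = 4 + 2*a/(7*(-21 + a)))
h(6) + (-241 - 73)*(-35 - 212) = 6*(-98 + 5*6)/(7*(-21 + 6)) + (-241 - 73)*(-35 - 212) = (6/7)*(-98 + 30)/(-15) - 314*(-247) = (6/7)*(-1/15)*(-68) + 77558 = 136/35 + 77558 = 2714666/35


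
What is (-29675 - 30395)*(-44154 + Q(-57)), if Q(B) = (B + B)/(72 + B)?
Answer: 2652787312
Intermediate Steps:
Q(B) = 2*B/(72 + B) (Q(B) = (2*B)/(72 + B) = 2*B/(72 + B))
(-29675 - 30395)*(-44154 + Q(-57)) = (-29675 - 30395)*(-44154 + 2*(-57)/(72 - 57)) = -60070*(-44154 + 2*(-57)/15) = -60070*(-44154 + 2*(-57)*(1/15)) = -60070*(-44154 - 38/5) = -60070*(-220808/5) = 2652787312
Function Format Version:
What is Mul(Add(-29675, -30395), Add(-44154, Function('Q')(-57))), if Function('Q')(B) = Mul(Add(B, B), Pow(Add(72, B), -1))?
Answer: 2652787312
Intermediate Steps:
Function('Q')(B) = Mul(2, B, Pow(Add(72, B), -1)) (Function('Q')(B) = Mul(Mul(2, B), Pow(Add(72, B), -1)) = Mul(2, B, Pow(Add(72, B), -1)))
Mul(Add(-29675, -30395), Add(-44154, Function('Q')(-57))) = Mul(Add(-29675, -30395), Add(-44154, Mul(2, -57, Pow(Add(72, -57), -1)))) = Mul(-60070, Add(-44154, Mul(2, -57, Pow(15, -1)))) = Mul(-60070, Add(-44154, Mul(2, -57, Rational(1, 15)))) = Mul(-60070, Add(-44154, Rational(-38, 5))) = Mul(-60070, Rational(-220808, 5)) = 2652787312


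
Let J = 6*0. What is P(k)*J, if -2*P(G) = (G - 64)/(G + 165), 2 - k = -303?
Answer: 0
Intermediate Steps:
k = 305 (k = 2 - 1*(-303) = 2 + 303 = 305)
J = 0
P(G) = -(-64 + G)/(2*(165 + G)) (P(G) = -(G - 64)/(2*(G + 165)) = -(-64 + G)/(2*(165 + G)))
P(k)*J = ((64 - 1*305)/(2*(165 + 305)))*0 = ((1/2)*(64 - 305)/470)*0 = ((1/2)*(1/470)*(-241))*0 = -241/940*0 = 0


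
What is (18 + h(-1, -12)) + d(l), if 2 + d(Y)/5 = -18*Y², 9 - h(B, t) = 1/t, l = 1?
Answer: -875/12 ≈ -72.917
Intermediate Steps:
h(B, t) = 9 - 1/t
d(Y) = -10 - 90*Y² (d(Y) = -10 + 5*(-18*Y²) = -10 - 90*Y²)
(18 + h(-1, -12)) + d(l) = (18 + (9 - 1/(-12))) + (-10 - 90*1²) = (18 + (9 - 1*(-1/12))) + (-10 - 90*1) = (18 + (9 + 1/12)) + (-10 - 90) = (18 + 109/12) - 100 = 325/12 - 100 = -875/12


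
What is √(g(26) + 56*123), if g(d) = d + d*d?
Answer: √7590 ≈ 87.121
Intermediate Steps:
g(d) = d + d²
√(g(26) + 56*123) = √(26*(1 + 26) + 56*123) = √(26*27 + 6888) = √(702 + 6888) = √7590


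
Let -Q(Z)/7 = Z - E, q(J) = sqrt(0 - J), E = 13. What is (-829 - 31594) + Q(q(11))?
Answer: -32332 - 7*I*sqrt(11) ≈ -32332.0 - 23.216*I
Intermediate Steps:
q(J) = sqrt(-J)
Q(Z) = 91 - 7*Z (Q(Z) = -7*(Z - 1*13) = -7*(Z - 13) = -7*(-13 + Z) = 91 - 7*Z)
(-829 - 31594) + Q(q(11)) = (-829 - 31594) + (91 - 7*I*sqrt(11)) = -32423 + (91 - 7*I*sqrt(11)) = -32332 - 7*I*sqrt(11)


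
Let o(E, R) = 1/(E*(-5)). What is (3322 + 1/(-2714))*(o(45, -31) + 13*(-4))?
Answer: -105495127807/610650 ≈ -1.7276e+5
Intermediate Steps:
o(E, R) = -1/(5*E) (o(E, R) = 1/(-5*E) = -1/(5*E))
(3322 + 1/(-2714))*(o(45, -31) + 13*(-4)) = (3322 + 1/(-2714))*(-1/5/45 + 13*(-4)) = (3322 - 1/2714)*(-1/5*1/45 - 52) = 9015907*(-1/225 - 52)/2714 = (9015907/2714)*(-11701/225) = -105495127807/610650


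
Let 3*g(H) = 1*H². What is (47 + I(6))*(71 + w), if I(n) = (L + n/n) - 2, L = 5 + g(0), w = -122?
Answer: -2601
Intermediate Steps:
g(H) = H²/3 (g(H) = (1*H²)/3 = H²/3)
L = 5 (L = 5 + (⅓)*0² = 5 + (⅓)*0 = 5 + 0 = 5)
I(n) = 4 (I(n) = (5 + n/n) - 2 = (5 + 1) - 2 = 6 - 2 = 4)
(47 + I(6))*(71 + w) = (47 + 4)*(71 - 122) = 51*(-51) = -2601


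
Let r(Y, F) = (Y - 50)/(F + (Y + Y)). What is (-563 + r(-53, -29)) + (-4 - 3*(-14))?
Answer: -70772/135 ≈ -524.24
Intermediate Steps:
r(Y, F) = (-50 + Y)/(F + 2*Y)
(-563 + r(-53, -29)) + (-4 - 3*(-14)) = (-563 + (-50 - 53)/(-29 + 2*(-53))) + (-4 - 3*(-14)) = (-563 - 103/(-29 - 106)) + (-4 + 42) = (-563 - 103/(-135)) + 38 = (-563 - 1/135*(-103)) + 38 = (-563 + 103/135) + 38 = -75902/135 + 38 = -70772/135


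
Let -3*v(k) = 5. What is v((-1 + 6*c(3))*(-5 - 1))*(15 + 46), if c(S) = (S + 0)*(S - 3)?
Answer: -305/3 ≈ -101.67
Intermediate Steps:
c(S) = S*(-3 + S)
v(k) = -5/3 (v(k) = -1/3*5 = -5/3)
v((-1 + 6*c(3))*(-5 - 1))*(15 + 46) = -5*(15 + 46)/3 = -5/3*61 = -305/3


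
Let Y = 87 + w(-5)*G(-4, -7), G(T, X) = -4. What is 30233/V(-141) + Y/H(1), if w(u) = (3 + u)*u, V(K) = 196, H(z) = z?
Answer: 805/4 ≈ 201.25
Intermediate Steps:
w(u) = u*(3 + u)
Y = 47 (Y = 87 - 5*(3 - 5)*(-4) = 87 - 5*(-2)*(-4) = 87 + 10*(-4) = 87 - 40 = 47)
30233/V(-141) + Y/H(1) = 30233/196 + 47/1 = 30233*(1/196) + 47*1 = 617/4 + 47 = 805/4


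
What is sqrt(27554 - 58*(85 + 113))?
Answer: sqrt(16070) ≈ 126.77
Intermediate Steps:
sqrt(27554 - 58*(85 + 113)) = sqrt(27554 - 58*198) = sqrt(27554 - 11484) = sqrt(16070)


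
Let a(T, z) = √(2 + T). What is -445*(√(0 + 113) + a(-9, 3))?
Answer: -445*√113 - 445*I*√7 ≈ -4730.4 - 1177.4*I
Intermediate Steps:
-445*(√(0 + 113) + a(-9, 3)) = -445*(√(0 + 113) + √(2 - 9)) = -445*(√113 + √(-7)) = -445*(√113 + I*√7) = -445*√113 - 445*I*√7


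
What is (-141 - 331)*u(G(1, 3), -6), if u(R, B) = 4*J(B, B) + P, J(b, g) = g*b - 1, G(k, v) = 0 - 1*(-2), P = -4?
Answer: -64192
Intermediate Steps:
G(k, v) = 2 (G(k, v) = 0 + 2 = 2)
J(b, g) = -1 + b*g (J(b, g) = b*g - 1 = -1 + b*g)
u(R, B) = -8 + 4*B² (u(R, B) = 4*(-1 + B*B) - 4 = 4*(-1 + B²) - 4 = (-4 + 4*B²) - 4 = -8 + 4*B²)
(-141 - 331)*u(G(1, 3), -6) = (-141 - 331)*(-8 + 4*(-6)²) = -472*(-8 + 4*36) = -472*(-8 + 144) = -472*136 = -64192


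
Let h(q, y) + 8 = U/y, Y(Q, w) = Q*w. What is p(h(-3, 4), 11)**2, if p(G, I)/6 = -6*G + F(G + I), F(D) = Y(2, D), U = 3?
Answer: 93636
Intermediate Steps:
F(D) = 2*D
h(q, y) = -8 + 3/y
p(G, I) = -24*G + 12*I (p(G, I) = 6*(-6*G + 2*(G + I)) = 6*(-6*G + (2*G + 2*I)) = 6*(-4*G + 2*I) = -24*G + 12*I)
p(h(-3, 4), 11)**2 = (-24*(-8 + 3/4) + 12*11)**2 = (-24*(-8 + 3*(1/4)) + 132)**2 = (-24*(-8 + 3/4) + 132)**2 = (-24*(-29/4) + 132)**2 = (174 + 132)**2 = 306**2 = 93636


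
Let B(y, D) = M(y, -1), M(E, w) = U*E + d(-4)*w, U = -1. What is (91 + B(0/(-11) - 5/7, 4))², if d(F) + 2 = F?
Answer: 467856/49 ≈ 9548.1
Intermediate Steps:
d(F) = -2 + F
M(E, w) = -E - 6*w (M(E, w) = -E + (-2 - 4)*w = -E - 6*w)
B(y, D) = 6 - y (B(y, D) = -y - 6*(-1) = -y + 6 = 6 - y)
(91 + B(0/(-11) - 5/7, 4))² = (91 + (6 - (0/(-11) - 5/7)))² = (91 + (6 - (0*(-1/11) - 5*⅐)))² = (91 + (6 - (0 - 5/7)))² = (91 + (6 - 1*(-5/7)))² = (91 + (6 + 5/7))² = (91 + 47/7)² = (684/7)² = 467856/49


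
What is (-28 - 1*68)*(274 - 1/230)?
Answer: -3024912/115 ≈ -26304.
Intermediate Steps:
(-28 - 1*68)*(274 - 1/230) = (-28 - 68)*(274 - 1*1/230) = -96*(274 - 1/230) = -96*63019/230 = -3024912/115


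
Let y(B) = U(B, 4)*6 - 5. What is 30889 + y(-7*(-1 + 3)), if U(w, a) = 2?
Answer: 30896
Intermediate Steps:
y(B) = 7 (y(B) = 2*6 - 5 = 12 - 5 = 7)
30889 + y(-7*(-1 + 3)) = 30889 + 7 = 30896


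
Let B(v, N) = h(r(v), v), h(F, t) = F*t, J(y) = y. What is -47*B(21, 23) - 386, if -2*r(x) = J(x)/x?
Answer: 215/2 ≈ 107.50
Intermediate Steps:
r(x) = -½ (r(x) = -x/(2*x) = -½*1 = -½)
B(v, N) = -v/2
-47*B(21, 23) - 386 = -(-47)*21/2 - 386 = -47*(-21/2) - 386 = 987/2 - 386 = 215/2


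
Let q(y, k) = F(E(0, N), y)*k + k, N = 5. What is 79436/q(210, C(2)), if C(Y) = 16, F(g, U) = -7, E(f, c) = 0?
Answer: -19859/24 ≈ -827.46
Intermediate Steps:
q(y, k) = -6*k (q(y, k) = -7*k + k = -6*k)
79436/q(210, C(2)) = 79436/((-6*16)) = 79436/(-96) = 79436*(-1/96) = -19859/24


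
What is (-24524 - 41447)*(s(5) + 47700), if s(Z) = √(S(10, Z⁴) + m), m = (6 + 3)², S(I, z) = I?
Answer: -3146816700 - 65971*√91 ≈ -3.1474e+9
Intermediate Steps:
m = 81 (m = 9² = 81)
s(Z) = √91 (s(Z) = √(10 + 81) = √91)
(-24524 - 41447)*(s(5) + 47700) = (-24524 - 41447)*(√91 + 47700) = -65971*(47700 + √91) = -3146816700 - 65971*√91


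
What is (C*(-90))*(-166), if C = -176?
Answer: -2629440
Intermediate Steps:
(C*(-90))*(-166) = -176*(-90)*(-166) = 15840*(-166) = -2629440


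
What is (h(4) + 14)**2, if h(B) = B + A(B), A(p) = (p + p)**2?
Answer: 6724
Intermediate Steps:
A(p) = 4*p**2 (A(p) = (2*p)**2 = 4*p**2)
h(B) = B + 4*B**2
(h(4) + 14)**2 = (4*(1 + 4*4) + 14)**2 = (4*(1 + 16) + 14)**2 = (4*17 + 14)**2 = (68 + 14)**2 = 82**2 = 6724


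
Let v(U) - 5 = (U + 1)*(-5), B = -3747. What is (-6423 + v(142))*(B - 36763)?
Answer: 288957830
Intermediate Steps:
v(U) = -5*U (v(U) = 5 + (U + 1)*(-5) = 5 + (1 + U)*(-5) = 5 + (-5 - 5*U) = -5*U)
(-6423 + v(142))*(B - 36763) = (-6423 - 5*142)*(-3747 - 36763) = (-6423 - 710)*(-40510) = -7133*(-40510) = 288957830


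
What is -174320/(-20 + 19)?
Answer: 174320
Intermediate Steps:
-174320/(-20 + 19) = -174320/(-1) = -174320*(-1) = 174320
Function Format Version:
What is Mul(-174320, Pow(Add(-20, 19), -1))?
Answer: 174320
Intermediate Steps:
Mul(-174320, Pow(Add(-20, 19), -1)) = Mul(-174320, Pow(-1, -1)) = Mul(-174320, -1) = 174320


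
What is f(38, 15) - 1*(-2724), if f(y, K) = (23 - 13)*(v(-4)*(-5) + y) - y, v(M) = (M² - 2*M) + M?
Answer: 2066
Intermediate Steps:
v(M) = M² - M
f(y, K) = -1000 + 9*y (f(y, K) = (23 - 13)*(-4*(-1 - 4)*(-5) + y) - y = 10*(-4*(-5)*(-5) + y) - y = 10*(20*(-5) + y) - y = 10*(-100 + y) - y = (-1000 + 10*y) - y = -1000 + 9*y)
f(38, 15) - 1*(-2724) = (-1000 + 9*38) - 1*(-2724) = (-1000 + 342) + 2724 = -658 + 2724 = 2066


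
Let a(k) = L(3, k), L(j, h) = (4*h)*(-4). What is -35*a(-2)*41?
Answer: -45920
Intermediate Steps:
L(j, h) = -16*h
a(k) = -16*k
-35*a(-2)*41 = -(-560)*(-2)*41 = -35*32*41 = -1120*41 = -45920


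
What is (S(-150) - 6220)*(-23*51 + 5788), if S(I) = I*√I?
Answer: -28705300 - 3461250*I*√6 ≈ -2.8705e+7 - 8.4783e+6*I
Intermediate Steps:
S(I) = I^(3/2)
(S(-150) - 6220)*(-23*51 + 5788) = ((-150)^(3/2) - 6220)*(-23*51 + 5788) = (-750*I*√6 - 6220)*(-1173 + 5788) = (-6220 - 750*I*√6)*4615 = -28705300 - 3461250*I*√6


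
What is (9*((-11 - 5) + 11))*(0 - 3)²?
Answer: -405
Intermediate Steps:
(9*((-11 - 5) + 11))*(0 - 3)² = (9*(-16 + 11))*(-3)² = (9*(-5))*9 = -45*9 = -405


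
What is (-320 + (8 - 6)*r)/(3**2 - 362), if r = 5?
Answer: 310/353 ≈ 0.87819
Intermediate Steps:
(-320 + (8 - 6)*r)/(3**2 - 362) = (-320 + (8 - 6)*5)/(3**2 - 362) = (-320 + 2*5)/(9 - 362) = (-320 + 10)/(-353) = -310*(-1/353) = 310/353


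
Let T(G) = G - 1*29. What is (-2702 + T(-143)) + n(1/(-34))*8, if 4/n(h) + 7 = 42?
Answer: -100558/35 ≈ -2873.1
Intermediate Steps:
n(h) = 4/35 (n(h) = 4/(-7 + 42) = 4/35)
T(G) = -29 + G (T(G) = G - 29 = -29 + G)
(-2702 + T(-143)) + n(1/(-34))*8 = (-2702 + (-29 - 143)) + (4/35)*8 = (-2702 - 172) + 32/35 = -2874 + 32/35 = -100558/35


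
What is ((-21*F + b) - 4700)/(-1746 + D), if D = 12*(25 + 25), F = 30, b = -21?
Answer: 5351/1146 ≈ 4.6693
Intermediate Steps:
D = 600 (D = 12*50 = 600)
((-21*F + b) - 4700)/(-1746 + D) = ((-21*30 - 21) - 4700)/(-1746 + 600) = ((-630 - 21) - 4700)/(-1146) = (-651 - 4700)*(-1/1146) = -5351*(-1/1146) = 5351/1146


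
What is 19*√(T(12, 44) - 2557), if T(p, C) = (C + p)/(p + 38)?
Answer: 361*I*√177/5 ≈ 960.56*I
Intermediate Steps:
T(p, C) = (C + p)/(38 + p)
19*√(T(12, 44) - 2557) = 19*√((44 + 12)/(38 + 12) - 2557) = 19*√(56/50 - 2557) = 19*√((1/50)*56 - 2557) = 19*√(28/25 - 2557) = 19*√(-63897/25) = 19*(19*I*√177/5) = 361*I*√177/5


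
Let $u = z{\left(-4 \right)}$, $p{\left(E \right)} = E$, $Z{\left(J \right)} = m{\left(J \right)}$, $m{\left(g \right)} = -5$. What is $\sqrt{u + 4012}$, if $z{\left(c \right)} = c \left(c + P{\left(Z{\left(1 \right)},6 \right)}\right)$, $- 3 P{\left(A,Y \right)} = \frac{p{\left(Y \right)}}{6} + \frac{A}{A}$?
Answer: $\frac{2 \sqrt{9069}}{3} \approx 63.488$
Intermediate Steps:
$Z{\left(J \right)} = -5$
$P{\left(A,Y \right)} = - \frac{1}{3} - \frac{Y}{18}$ ($P{\left(A,Y \right)} = - \frac{\frac{Y}{6} + \frac{A}{A}}{3} = - \frac{Y \frac{1}{6} + 1}{3} = - \frac{\frac{Y}{6} + 1}{3} = - \frac{1 + \frac{Y}{6}}{3} = - \frac{1}{3} - \frac{Y}{18}$)
$z{\left(c \right)} = c \left(- \frac{2}{3} + c\right)$ ($z{\left(c \right)} = c \left(c - \frac{2}{3}\right) = c \left(- \frac{2}{3} + c\right)$)
$u = \frac{56}{3}$ ($u = \frac{1}{3} \left(-4\right) \left(-2 + 3 \left(-4\right)\right) = \frac{1}{3} \left(-4\right) \left(-2 - 12\right) = \frac{1}{3} \left(-4\right) \left(-14\right) = \frac{56}{3} \approx 18.667$)
$\sqrt{u + 4012} = \sqrt{\frac{56}{3} + 4012} = \sqrt{\frac{12092}{3}} = \frac{2 \sqrt{9069}}{3}$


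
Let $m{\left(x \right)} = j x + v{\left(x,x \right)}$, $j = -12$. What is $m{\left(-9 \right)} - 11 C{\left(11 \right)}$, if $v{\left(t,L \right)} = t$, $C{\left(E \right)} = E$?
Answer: $-22$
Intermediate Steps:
$m{\left(x \right)} = - 11 x$ ($m{\left(x \right)} = - 12 x + x = - 11 x$)
$m{\left(-9 \right)} - 11 C{\left(11 \right)} = \left(-11\right) \left(-9\right) - 121 = 99 - 121 = -22$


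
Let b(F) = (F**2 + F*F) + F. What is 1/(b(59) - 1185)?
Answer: 1/5836 ≈ 0.00017135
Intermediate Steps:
b(F) = F + 2*F**2 (b(F) = (F**2 + F**2) + F = 2*F**2 + F = F + 2*F**2)
1/(b(59) - 1185) = 1/(59*(1 + 2*59) - 1185) = 1/(59*(1 + 118) - 1185) = 1/(59*119 - 1185) = 1/(7021 - 1185) = 1/5836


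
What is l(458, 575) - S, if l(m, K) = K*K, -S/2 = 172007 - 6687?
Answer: 661265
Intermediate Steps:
S = -330640 (S = -2*(172007 - 6687) = -2*165320 = -330640)
l(m, K) = K**2
l(458, 575) - S = 575**2 - 1*(-330640) = 330625 + 330640 = 661265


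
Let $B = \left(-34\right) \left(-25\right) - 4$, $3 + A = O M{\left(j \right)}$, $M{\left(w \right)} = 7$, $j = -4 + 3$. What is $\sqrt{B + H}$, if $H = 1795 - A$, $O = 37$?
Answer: $3 \sqrt{265} \approx 48.836$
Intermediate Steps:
$j = -1$
$A = 256$ ($A = -3 + 37 \cdot 7 = -3 + 259 = 256$)
$B = 846$ ($B = 850 - 4 = 846$)
$H = 1539$ ($H = 1795 - 256 = 1539$)
$\sqrt{B + H} = \sqrt{846 + 1539} = \sqrt{2385} = 3 \sqrt{265}$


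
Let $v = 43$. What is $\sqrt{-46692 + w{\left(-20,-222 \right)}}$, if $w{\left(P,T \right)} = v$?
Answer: $i \sqrt{46649} \approx 215.98 i$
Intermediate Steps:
$w{\left(P,T \right)} = 43$
$\sqrt{-46692 + w{\left(-20,-222 \right)}} = \sqrt{-46692 + 43} = \sqrt{-46649} = i \sqrt{46649}$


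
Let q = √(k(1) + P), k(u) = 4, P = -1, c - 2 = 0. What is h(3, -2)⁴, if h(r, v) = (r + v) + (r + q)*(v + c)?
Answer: 1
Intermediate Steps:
c = 2 (c = 2 + 0 = 2)
q = √3 (q = √(4 - 1) = √3 ≈ 1.7320)
h(r, v) = r + v + (2 + v)*(r + √3) (h(r, v) = (r + v) + (r + √3)*(v + 2) = (r + v) + (r + √3)*(2 + v) = (r + v) + (2 + v)*(r + √3) = r + v + (2 + v)*(r + √3))
h(3, -2)⁴ = (-2 + 2*√3 + 3*3 + 3*(-2) - 2*√3)⁴ = (-2 + 2*√3 + 9 - 6 - 2*√3)⁴ = 1⁴ = 1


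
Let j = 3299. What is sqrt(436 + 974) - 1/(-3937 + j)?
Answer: 1/638 + sqrt(1410) ≈ 37.552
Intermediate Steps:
sqrt(436 + 974) - 1/(-3937 + j) = sqrt(436 + 974) - 1/(-3937 + 3299) = sqrt(1410) - 1/(-638) = sqrt(1410) - 1*(-1/638) = sqrt(1410) + 1/638 = 1/638 + sqrt(1410)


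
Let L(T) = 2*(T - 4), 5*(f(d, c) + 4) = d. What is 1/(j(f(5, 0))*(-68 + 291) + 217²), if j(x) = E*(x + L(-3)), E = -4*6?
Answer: 1/138073 ≈ 7.2425e-6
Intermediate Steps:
f(d, c) = -4 + d/5
L(T) = -8 + 2*T (L(T) = 2*(-4 + T) = -8 + 2*T)
E = -24
j(x) = 336 - 24*x (j(x) = -24*(x + (-8 + 2*(-3))) = -24*(x + (-8 - 6)) = -24*(x - 14) = -24*(-14 + x) = 336 - 24*x)
1/(j(f(5, 0))*(-68 + 291) + 217²) = 1/((336 - 24*(-4 + (⅕)*5))*(-68 + 291) + 217²) = 1/((336 - 24*(-4 + 1))*223 + 47089) = 1/((336 - 24*(-3))*223 + 47089) = 1/((336 + 72)*223 + 47089) = 1/(408*223 + 47089) = 1/(90984 + 47089) = 1/138073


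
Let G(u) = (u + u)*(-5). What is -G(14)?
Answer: 140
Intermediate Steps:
G(u) = -10*u (G(u) = (2*u)*(-5) = -10*u)
-G(14) = -(-10)*14 = -1*(-140) = 140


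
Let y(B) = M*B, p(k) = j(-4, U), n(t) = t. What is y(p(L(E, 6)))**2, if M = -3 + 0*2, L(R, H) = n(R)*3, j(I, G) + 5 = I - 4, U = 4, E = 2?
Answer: 1521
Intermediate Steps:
j(I, G) = -9 + I (j(I, G) = -5 + (I - 4) = -5 + (-4 + I) = -9 + I)
L(R, H) = 3*R (L(R, H) = R*3 = 3*R)
p(k) = -13 (p(k) = -9 - 4 = -13)
M = -3 (M = -3 + 0 = -3)
y(B) = -3*B
y(p(L(E, 6)))**2 = (-3*(-13))**2 = 39**2 = 1521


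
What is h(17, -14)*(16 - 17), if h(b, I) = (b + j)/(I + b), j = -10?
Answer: -7/3 ≈ -2.3333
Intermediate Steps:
h(b, I) = (-10 + b)/(I + b) (h(b, I) = (b - 10)/(I + b) = (-10 + b)/(I + b))
h(17, -14)*(16 - 17) = ((-10 + 17)/(-14 + 17))*(16 - 17) = (7/3)*(-1) = -7/3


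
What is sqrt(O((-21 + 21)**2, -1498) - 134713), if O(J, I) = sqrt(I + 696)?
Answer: sqrt(-134713 + I*sqrt(802)) ≈ 0.039 + 367.03*I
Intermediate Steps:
O(J, I) = sqrt(696 + I)
sqrt(O((-21 + 21)**2, -1498) - 134713) = sqrt(sqrt(696 - 1498) - 134713) = sqrt(sqrt(-802) - 134713) = sqrt(I*sqrt(802) - 134713) = sqrt(-134713 + I*sqrt(802))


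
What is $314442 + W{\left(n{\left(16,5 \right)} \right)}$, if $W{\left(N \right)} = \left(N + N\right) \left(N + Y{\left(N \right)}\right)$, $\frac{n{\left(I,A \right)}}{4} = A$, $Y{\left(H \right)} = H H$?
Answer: $331242$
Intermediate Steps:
$Y{\left(H \right)} = H^{2}$
$n{\left(I,A \right)} = 4 A$
$W{\left(N \right)} = 2 N \left(N + N^{2}\right)$ ($W{\left(N \right)} = \left(N + N\right) \left(N + N^{2}\right) = 2 N \left(N + N^{2}\right)$)
$314442 + W{\left(n{\left(16,5 \right)} \right)} = 314442 + 2 \left(4 \cdot 5\right)^{2} \left(1 + 4 \cdot 5\right) = 314442 + 2 \cdot 20^{2} \left(1 + 20\right) = 314442 + 2 \cdot 400 \cdot 21 = 314442 + 16800 = 331242$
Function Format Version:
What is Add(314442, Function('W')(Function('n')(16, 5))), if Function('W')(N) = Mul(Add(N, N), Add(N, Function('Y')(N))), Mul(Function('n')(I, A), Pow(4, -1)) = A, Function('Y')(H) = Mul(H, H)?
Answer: 331242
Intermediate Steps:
Function('Y')(H) = Pow(H, 2)
Function('n')(I, A) = Mul(4, A)
Function('W')(N) = Mul(2, N, Add(N, Pow(N, 2))) (Function('W')(N) = Mul(Add(N, N), Add(N, Pow(N, 2))) = Mul(Mul(2, N), Add(N, Pow(N, 2))) = Mul(2, N, Add(N, Pow(N, 2))))
Add(314442, Function('W')(Function('n')(16, 5))) = Add(314442, Mul(2, Pow(Mul(4, 5), 2), Add(1, Mul(4, 5)))) = Add(314442, Mul(2, Pow(20, 2), Add(1, 20))) = Add(314442, Mul(2, 400, 21)) = Add(314442, 16800) = 331242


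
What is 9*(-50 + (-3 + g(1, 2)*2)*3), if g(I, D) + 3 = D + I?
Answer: -531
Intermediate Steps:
g(I, D) = -3 + D + I (g(I, D) = -3 + (D + I) = -3 + D + I)
9*(-50 + (-3 + g(1, 2)*2)*3) = 9*(-50 + (-3 + (-3 + 2 + 1)*2)*3) = 9*(-50 + (-3 + 0*2)*3) = 9*(-50 + (-3 + 0)*3) = 9*(-50 - 3*3) = 9*(-50 - 9) = 9*(-59) = -531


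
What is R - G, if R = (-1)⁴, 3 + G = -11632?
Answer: 11636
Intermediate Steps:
G = -11635 (G = -3 - 11632 = -11635)
R = 1
R - G = 1 - 1*(-11635) = 1 + 11635 = 11636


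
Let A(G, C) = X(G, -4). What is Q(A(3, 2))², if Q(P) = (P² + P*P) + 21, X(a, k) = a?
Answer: 1521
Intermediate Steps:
A(G, C) = G
Q(P) = 21 + 2*P² (Q(P) = (P² + P²) + 21 = 2*P² + 21 = 21 + 2*P²)
Q(A(3, 2))² = (21 + 2*3²)² = (21 + 2*9)² = (21 + 18)² = 39² = 1521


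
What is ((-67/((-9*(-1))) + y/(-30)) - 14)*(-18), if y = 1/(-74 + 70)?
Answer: 7717/20 ≈ 385.85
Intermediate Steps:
y = -¼ (y = 1/(-4) = -¼ ≈ -0.25000)
((-67/((-9*(-1))) + y/(-30)) - 14)*(-18) = ((-67/((-9*(-1))) - ¼/(-30)) - 14)*(-18) = ((-67/9 - ¼*(-1/30)) - 14)*(-18) = ((-67*⅑ + 1/120) - 14)*(-18) = ((-67/9 + 1/120) - 14)*(-18) = (-2677/360 - 14)*(-18) = -7717/360*(-18) = 7717/20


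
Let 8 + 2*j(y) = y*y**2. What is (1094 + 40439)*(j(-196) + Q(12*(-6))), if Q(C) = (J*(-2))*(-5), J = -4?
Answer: -156363936796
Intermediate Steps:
j(y) = -4 + y**3/2 (j(y) = -4 + (y*y**2)/2 = -4 + y**3/2)
Q(C) = -40 (Q(C) = -4*(-2)*(-5) = 8*(-5) = -40)
(1094 + 40439)*(j(-196) + Q(12*(-6))) = (1094 + 40439)*((-4 + (1/2)*(-196)**3) - 40) = 41533*((-4 + (1/2)*(-7529536)) - 40) = 41533*((-4 - 3764768) - 40) = 41533*(-3764772 - 40) = 41533*(-3764812) = -156363936796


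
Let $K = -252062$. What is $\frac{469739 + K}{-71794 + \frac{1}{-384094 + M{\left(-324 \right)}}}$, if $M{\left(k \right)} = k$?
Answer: $- \frac{83678956986}{27598905893} \approx -3.032$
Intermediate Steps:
$\frac{469739 + K}{-71794 + \frac{1}{-384094 + M{\left(-324 \right)}}} = \frac{469739 - 252062}{-71794 + \frac{1}{-384094 - 324}} = \frac{217677}{-71794 + \frac{1}{-384418}} = \frac{217677}{-71794 - \frac{1}{384418}} = \frac{217677}{- \frac{27598905893}{384418}} = 217677 \left(- \frac{384418}{27598905893}\right) = - \frac{83678956986}{27598905893}$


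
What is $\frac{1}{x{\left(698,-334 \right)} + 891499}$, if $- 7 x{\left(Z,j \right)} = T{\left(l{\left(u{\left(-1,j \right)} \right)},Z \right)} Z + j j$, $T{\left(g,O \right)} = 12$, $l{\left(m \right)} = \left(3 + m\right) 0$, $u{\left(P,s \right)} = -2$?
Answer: $\frac{7}{6120561} \approx 1.1437 \cdot 10^{-6}$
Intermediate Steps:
$l{\left(m \right)} = 0$
$x{\left(Z,j \right)} = - \frac{12 Z}{7} - \frac{j^{2}}{7}$ ($x{\left(Z,j \right)} = - \frac{12 Z + j j}{7} = - \frac{12 Z + j^{2}}{7} = - \frac{j^{2} + 12 Z}{7} = - \frac{12 Z}{7} - \frac{j^{2}}{7}$)
$\frac{1}{x{\left(698,-334 \right)} + 891499} = \frac{1}{\left(\left(- \frac{12}{7}\right) 698 - \frac{\left(-334\right)^{2}}{7}\right) + 891499} = \frac{1}{\left(- \frac{8376}{7} - \frac{111556}{7}\right) + 891499} = \frac{1}{- \frac{119932}{7} + 891499} = \frac{1}{\frac{6120561}{7}} = \frac{7}{6120561}$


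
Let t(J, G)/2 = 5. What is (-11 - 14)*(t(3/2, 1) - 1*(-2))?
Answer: -300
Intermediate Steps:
t(J, G) = 10 (t(J, G) = 2*5 = 10)
(-11 - 14)*(t(3/2, 1) - 1*(-2)) = (-11 - 14)*(10 - 1*(-2)) = -25*(10 + 2) = -25*12 = -300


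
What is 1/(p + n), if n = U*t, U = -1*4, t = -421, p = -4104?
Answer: -1/2420 ≈ -0.00041322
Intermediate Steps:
U = -4
n = 1684 (n = -4*(-421) = 1684)
1/(p + n) = 1/(-4104 + 1684) = 1/(-2420) = -1/2420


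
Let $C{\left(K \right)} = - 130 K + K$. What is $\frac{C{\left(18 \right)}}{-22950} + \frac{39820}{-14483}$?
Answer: $- \frac{16300731}{6155275} \approx -2.6483$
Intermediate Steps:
$C{\left(K \right)} = - 129 K$
$\frac{C{\left(18 \right)}}{-22950} + \frac{39820}{-14483} = \frac{\left(-129\right) 18}{-22950} + \frac{39820}{-14483} = \left(-2322\right) \left(- \frac{1}{22950}\right) + 39820 \left(- \frac{1}{14483}\right) = \frac{43}{425} - \frac{39820}{14483} = - \frac{16300731}{6155275}$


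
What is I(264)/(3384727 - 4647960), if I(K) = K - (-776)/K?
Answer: -8809/41686689 ≈ -0.00021131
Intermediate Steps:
I(K) = K + 776/K
I(264)/(3384727 - 4647960) = (264 + 776/264)/(3384727 - 4647960) = (264 + 776*(1/264))/(-1263233) = (264 + 97/33)*(-1/1263233) = (8809/33)*(-1/1263233) = -8809/41686689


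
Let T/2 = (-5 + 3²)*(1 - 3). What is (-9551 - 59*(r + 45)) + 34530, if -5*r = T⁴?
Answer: 3978244/5 ≈ 7.9565e+5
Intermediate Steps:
T = -16 (T = 2*((-5 + 3²)*(1 - 3)) = 2*((-5 + 9)*(-2)) = 2*(4*(-2)) = 2*(-8) = -16)
r = -65536/5 (r = -⅕*(-16)⁴ = -⅕*65536 = -65536/5 ≈ -13107.)
(-9551 - 59*(r + 45)) + 34530 = (-9551 - 59*(-65536/5 + 45)) + 34530 = (-9551 - 59*(-65311/5)) + 34530 = (-9551 + 3853349/5) + 34530 = 3805594/5 + 34530 = 3978244/5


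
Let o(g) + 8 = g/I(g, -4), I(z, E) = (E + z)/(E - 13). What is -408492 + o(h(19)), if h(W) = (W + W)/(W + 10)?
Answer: -15931177/39 ≈ -4.0849e+5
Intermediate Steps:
h(W) = 2*W/(10 + W) (h(W) = (2*W)/(10 + W) = 2*W/(10 + W))
I(z, E) = (E + z)/(-13 + E)
o(g) = -8 + g/(4/17 - g/17) (o(g) = -8 + g/(((-4 + g)/(-13 - 4))) = -8 + g/(((-4 + g)/(-17))) = -8 + g/((-(-4 + g)/17)) = -8 + g/(4/17 - g/17))
-408492 + o(h(19)) = -408492 + (32 - 50*19/(10 + 19))/(-4 + 2*19/(10 + 19)) = -408492 + (32 - 50*19/29)/(-4 + 2*19/29) = -408492 + (32 - 50*19/29)/(-4 + 2*19*(1/29)) = -408492 + (32 - 25*38/29)/(-4 + 38/29) = -408492 + (32 - 950/29)/(-78/29) = -408492 - 29/78*(-22/29) = -408492 + 11/39 = -15931177/39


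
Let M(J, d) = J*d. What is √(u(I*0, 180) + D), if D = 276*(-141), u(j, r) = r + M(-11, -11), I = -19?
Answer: I*√38615 ≈ 196.51*I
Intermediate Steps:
u(j, r) = 121 + r (u(j, r) = r - 11*(-11) = r + 121 = 121 + r)
D = -38916
√(u(I*0, 180) + D) = √((121 + 180) - 38916) = √(301 - 38916) = √(-38615) = I*√38615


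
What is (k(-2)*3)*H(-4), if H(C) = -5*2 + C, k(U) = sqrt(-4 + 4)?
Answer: 0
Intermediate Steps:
k(U) = 0 (k(U) = sqrt(0) = 0)
H(C) = -10 + C
(k(-2)*3)*H(-4) = (0*3)*(-10 - 4) = 0*(-14) = 0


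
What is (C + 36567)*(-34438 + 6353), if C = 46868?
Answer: -2343271975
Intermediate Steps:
(C + 36567)*(-34438 + 6353) = (46868 + 36567)*(-34438 + 6353) = 83435*(-28085) = -2343271975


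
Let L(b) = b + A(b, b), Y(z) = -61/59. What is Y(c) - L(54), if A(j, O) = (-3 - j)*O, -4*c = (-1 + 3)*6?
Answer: 178355/59 ≈ 3023.0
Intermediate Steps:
c = -3 (c = -(-1 + 3)*6/4 = -6/2 = -1/4*12 = -3)
A(j, O) = O*(-3 - j)
Y(z) = -61/59 (Y(z) = -61*1/59 = -61/59)
L(b) = b - b*(3 + b)
Y(c) - L(54) = -61/59 - 54*(-2 - 1*54) = -61/59 - 54*(-2 - 54) = -61/59 - 54*(-56) = -61/59 - 1*(-3024) = -61/59 + 3024 = 178355/59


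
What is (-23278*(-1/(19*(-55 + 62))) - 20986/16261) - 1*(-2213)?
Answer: 737402327/308959 ≈ 2386.7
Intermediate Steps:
(-23278*(-1/(19*(-55 + 62))) - 20986/16261) - 1*(-2213) = (-23278/(7*(-19)) - 20986*1/16261) + 2213 = (-23278/(-133) - 2998/2323) + 2213 = (-23278*(-1/133) - 2998/2323) + 2213 = (23278/133 - 2998/2323) + 2213 = 53676060/308959 + 2213 = 737402327/308959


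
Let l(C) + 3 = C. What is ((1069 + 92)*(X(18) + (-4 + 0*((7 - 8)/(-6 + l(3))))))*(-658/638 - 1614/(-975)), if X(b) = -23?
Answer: -2028056859/103675 ≈ -19562.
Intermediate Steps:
l(C) = -3 + C
((1069 + 92)*(X(18) + (-4 + 0*((7 - 8)/(-6 + l(3))))))*(-658/638 - 1614/(-975)) = ((1069 + 92)*(-23 + (-4 + 0*((7 - 8)/(-6 + (-3 + 3))))))*(-658/638 - 1614/(-975)) = (1161*(-23 + (-4 + 0*(-1/(-6 + 0)))))*(-658*1/638 - 1614*(-1/975)) = (1161*(-23 + (-4 + 0*(-1/(-6)))))*(-329/319 + 538/325) = (1161*(-23 + (-4 + 0*(-1*(-⅙)))))*(64697/103675) = (1161*(-23 + (-4 + 0*(⅙))))*(64697/103675) = (1161*(-23 + (-4 + 0)))*(64697/103675) = (1161*(-23 - 4))*(64697/103675) = (1161*(-27))*(64697/103675) = -31347*64697/103675 = -2028056859/103675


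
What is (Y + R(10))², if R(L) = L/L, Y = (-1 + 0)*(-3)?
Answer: 16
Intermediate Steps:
Y = 3 (Y = -1*(-3) = 3)
R(L) = 1
(Y + R(10))² = (3 + 1)² = 4² = 16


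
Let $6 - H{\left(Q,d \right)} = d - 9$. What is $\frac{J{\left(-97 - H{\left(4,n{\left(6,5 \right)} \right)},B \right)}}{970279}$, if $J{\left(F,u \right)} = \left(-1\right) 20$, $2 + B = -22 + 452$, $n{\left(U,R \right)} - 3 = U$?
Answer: $- \frac{20}{970279} \approx -2.0613 \cdot 10^{-5}$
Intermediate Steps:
$n{\left(U,R \right)} = 3 + U$
$H{\left(Q,d \right)} = 15 - d$ ($H{\left(Q,d \right)} = 6 - \left(d - 9\right) = 6 - \left(-9 + d\right) = 15 - d$)
$B = 428$ ($B = -2 + \left(-22 + 452\right) = -2 + 430 = 428$)
$J{\left(F,u \right)} = -20$
$\frac{J{\left(-97 - H{\left(4,n{\left(6,5 \right)} \right)},B \right)}}{970279} = - \frac{20}{970279}$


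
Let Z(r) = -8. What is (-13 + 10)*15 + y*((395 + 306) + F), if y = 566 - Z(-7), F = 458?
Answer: 665221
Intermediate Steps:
y = 574 (y = 566 - 1*(-8) = 566 + 8 = 574)
(-13 + 10)*15 + y*((395 + 306) + F) = (-13 + 10)*15 + 574*((395 + 306) + 458) = -3*15 + 574*(701 + 458) = -45 + 574*1159 = -45 + 665266 = 665221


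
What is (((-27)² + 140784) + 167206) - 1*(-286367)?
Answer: 595086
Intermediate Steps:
(((-27)² + 140784) + 167206) - 1*(-286367) = ((729 + 140784) + 167206) + 286367 = (141513 + 167206) + 286367 = 308719 + 286367 = 595086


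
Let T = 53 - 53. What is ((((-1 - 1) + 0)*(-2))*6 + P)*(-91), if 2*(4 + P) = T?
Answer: -1820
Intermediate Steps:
T = 0
P = -4 (P = -4 + (½)*0 = -4 + 0 = -4)
((((-1 - 1) + 0)*(-2))*6 + P)*(-91) = ((((-1 - 1) + 0)*(-2))*6 - 4)*(-91) = (((-2 + 0)*(-2))*6 - 4)*(-91) = (-2*(-2)*6 - 4)*(-91) = (4*6 - 4)*(-91) = (24 - 4)*(-91) = 20*(-91) = -1820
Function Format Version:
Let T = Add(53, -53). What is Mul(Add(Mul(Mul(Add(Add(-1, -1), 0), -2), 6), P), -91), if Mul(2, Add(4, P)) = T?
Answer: -1820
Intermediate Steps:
T = 0
P = -4 (P = Add(-4, Mul(Rational(1, 2), 0)) = Add(-4, 0) = -4)
Mul(Add(Mul(Mul(Add(Add(-1, -1), 0), -2), 6), P), -91) = Mul(Add(Mul(Mul(Add(Add(-1, -1), 0), -2), 6), -4), -91) = Mul(Add(Mul(Mul(Add(-2, 0), -2), 6), -4), -91) = Mul(Add(Mul(Mul(-2, -2), 6), -4), -91) = Mul(Add(Mul(4, 6), -4), -91) = Mul(Add(24, -4), -91) = Mul(20, -91) = -1820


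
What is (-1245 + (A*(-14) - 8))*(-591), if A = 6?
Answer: 790167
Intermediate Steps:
(-1245 + (A*(-14) - 8))*(-591) = (-1245 + (6*(-14) - 8))*(-591) = (-1245 + (-84 - 8))*(-591) = (-1245 - 92)*(-591) = -1337*(-591) = 790167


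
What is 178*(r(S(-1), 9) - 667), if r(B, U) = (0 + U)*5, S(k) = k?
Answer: -110716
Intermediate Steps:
r(B, U) = 5*U (r(B, U) = U*5 = 5*U)
178*(r(S(-1), 9) - 667) = 178*(5*9 - 667) = 178*(45 - 667) = 178*(-622) = -110716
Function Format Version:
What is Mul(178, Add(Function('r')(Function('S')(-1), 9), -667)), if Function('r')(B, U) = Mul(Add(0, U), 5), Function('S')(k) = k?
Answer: -110716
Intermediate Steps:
Function('r')(B, U) = Mul(5, U) (Function('r')(B, U) = Mul(U, 5) = Mul(5, U))
Mul(178, Add(Function('r')(Function('S')(-1), 9), -667)) = Mul(178, Add(Mul(5, 9), -667)) = Mul(178, Add(45, -667)) = Mul(178, -622) = -110716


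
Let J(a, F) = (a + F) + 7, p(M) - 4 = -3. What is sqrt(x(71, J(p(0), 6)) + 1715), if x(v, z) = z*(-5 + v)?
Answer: sqrt(2639) ≈ 51.371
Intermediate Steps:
p(M) = 1 (p(M) = 4 - 3 = 1)
J(a, F) = 7 + F + a (J(a, F) = (F + a) + 7 = 7 + F + a)
sqrt(x(71, J(p(0), 6)) + 1715) = sqrt((7 + 6 + 1)*(-5 + 71) + 1715) = sqrt(14*66 + 1715) = sqrt(924 + 1715) = sqrt(2639)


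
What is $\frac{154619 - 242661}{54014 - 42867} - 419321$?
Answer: $- \frac{4674259229}{11147} \approx -4.1933 \cdot 10^{5}$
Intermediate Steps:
$\frac{154619 - 242661}{54014 - 42867} - 419321 = - \frac{88042}{11147} - 419321 = - \frac{4674259229}{11147}$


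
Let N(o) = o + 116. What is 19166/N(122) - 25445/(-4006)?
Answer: 5916779/68102 ≈ 86.881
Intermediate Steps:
N(o) = 116 + o
19166/N(122) - 25445/(-4006) = 19166/(116 + 122) - 25445/(-4006) = 19166/238 - 25445*(-1/4006) = 19166*(1/238) + 25445/4006 = 1369/17 + 25445/4006 = 5916779/68102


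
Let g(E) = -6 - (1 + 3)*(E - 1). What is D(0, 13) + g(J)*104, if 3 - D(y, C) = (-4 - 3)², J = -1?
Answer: 162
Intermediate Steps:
g(E) = -2 - 4*E (g(E) = -6 - 4*(-1 + E) = -6 - (-4 + 4*E) = -6 + (4 - 4*E) = -2 - 4*E)
D(y, C) = -46 (D(y, C) = 3 - (-4 - 3)² = 3 - 1*(-7)² = 3 - 1*49 = 3 - 49 = -46)
D(0, 13) + g(J)*104 = -46 + (-2 - 4*(-1))*104 = -46 + (-2 + 4)*104 = -46 + 2*104 = -46 + 208 = 162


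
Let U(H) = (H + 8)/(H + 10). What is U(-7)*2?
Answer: ⅔ ≈ 0.66667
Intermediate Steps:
U(H) = (8 + H)/(10 + H)
U(-7)*2 = ((8 - 7)/(10 - 7))*2 = (1/3)*2 = ((⅓)*1)*2 = (⅓)*2 = ⅔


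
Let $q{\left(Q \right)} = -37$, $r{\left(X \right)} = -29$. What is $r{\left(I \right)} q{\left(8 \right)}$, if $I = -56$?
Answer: $1073$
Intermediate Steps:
$r{\left(I \right)} q{\left(8 \right)} = \left(-29\right) \left(-37\right) = 1073$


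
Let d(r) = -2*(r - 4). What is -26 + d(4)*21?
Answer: -26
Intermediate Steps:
d(r) = 8 - 2*r (d(r) = -2*(-4 + r) = 8 - 2*r)
-26 + d(4)*21 = -26 + (8 - 2*4)*21 = -26 + (8 - 8)*21 = -26 + 0*21 = -26 + 0 = -26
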